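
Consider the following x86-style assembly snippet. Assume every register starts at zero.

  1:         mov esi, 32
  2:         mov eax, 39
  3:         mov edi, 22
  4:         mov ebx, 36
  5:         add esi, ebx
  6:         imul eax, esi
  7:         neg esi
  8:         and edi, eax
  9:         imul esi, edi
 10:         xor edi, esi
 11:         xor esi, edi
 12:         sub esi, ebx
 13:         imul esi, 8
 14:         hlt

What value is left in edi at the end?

-1372

esi=32
eax=39
edi=22
ebx=36
esi=32+36=68
eax=39*68=2652
esi=-(68)=-68
edi=22&2652=20
esi=(-68)*20=-1360
edi=20^(-1360)=-1372
esi=(-1360)^(-1372)=20
esi=20-36=-16
esi=(-16)*8=-128
halt.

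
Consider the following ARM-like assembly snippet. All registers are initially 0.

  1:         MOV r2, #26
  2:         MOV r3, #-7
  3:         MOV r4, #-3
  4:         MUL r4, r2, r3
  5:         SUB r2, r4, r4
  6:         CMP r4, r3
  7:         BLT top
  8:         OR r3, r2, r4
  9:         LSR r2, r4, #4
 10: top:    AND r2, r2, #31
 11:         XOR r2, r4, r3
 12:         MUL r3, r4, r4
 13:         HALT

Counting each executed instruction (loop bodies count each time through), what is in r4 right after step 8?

-182

MOV r2, #26 → r2=26
MOV r3, #-7 → r3=-7
MOV r4, #-3 → r4=-3
MUL r4, r2, r3 → r4=26*(-7)=-182
SUB r2, r4, r4 → r2=(-182)-(-182)=0
CMP r4, r3  (cmp -182,-7)
BLT top: taken
AND r2, r2, #31 → r2=0&31=0
After step 8: r4 = -182.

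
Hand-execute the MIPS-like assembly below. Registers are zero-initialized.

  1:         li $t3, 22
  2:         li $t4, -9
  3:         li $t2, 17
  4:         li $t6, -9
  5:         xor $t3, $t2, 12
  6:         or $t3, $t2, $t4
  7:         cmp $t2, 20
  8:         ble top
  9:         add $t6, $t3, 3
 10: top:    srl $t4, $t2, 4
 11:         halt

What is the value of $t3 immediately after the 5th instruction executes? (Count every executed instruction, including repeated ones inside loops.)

li $t3, 22 → $t3=22
li $t4, -9 → $t4=-9
li $t2, 17 → $t2=17
li $t6, -9 → $t6=-9
xor $t3, $t2, 12 → $t3=17^12=29
After step 5: $t3 = 29.

29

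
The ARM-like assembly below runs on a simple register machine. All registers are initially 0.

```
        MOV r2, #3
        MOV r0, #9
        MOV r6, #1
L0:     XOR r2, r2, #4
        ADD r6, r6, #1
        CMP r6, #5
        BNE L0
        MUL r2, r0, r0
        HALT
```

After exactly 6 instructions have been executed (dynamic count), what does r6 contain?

2

r2=3
r0=9
r6=1
r2=3^4=7
r6=1+1=2
CMP r6, #5  (cmp 2,5)
After step 6: r6 = 2.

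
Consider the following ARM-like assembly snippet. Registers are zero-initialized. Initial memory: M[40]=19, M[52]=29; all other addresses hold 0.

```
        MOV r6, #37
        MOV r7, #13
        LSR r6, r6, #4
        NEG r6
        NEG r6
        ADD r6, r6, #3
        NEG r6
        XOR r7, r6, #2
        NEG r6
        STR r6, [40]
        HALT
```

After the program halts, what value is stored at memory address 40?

MOV r6, #37 → r6=37
MOV r7, #13 → r7=13
LSR r6, r6, #4 → r6=37>>4=2
NEG r6 → r6=-(2)=-2
NEG r6 → r6=-(-2)=2
ADD r6, r6, #3 → r6=2+3=5
NEG r6 → r6=-(5)=-5
XOR r7, r6, #2 → r7=(-5)^2=-7
NEG r6 → r6=-(-5)=5
STR r6, [40] → M[40]=5
halt.

5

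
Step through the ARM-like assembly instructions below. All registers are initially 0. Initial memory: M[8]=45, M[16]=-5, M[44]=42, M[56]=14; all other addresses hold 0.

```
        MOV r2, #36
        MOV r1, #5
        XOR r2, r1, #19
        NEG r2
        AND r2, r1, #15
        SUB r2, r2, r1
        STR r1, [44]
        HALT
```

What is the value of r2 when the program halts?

0

MOV r2, #36 → r2=36
MOV r1, #5 → r1=5
XOR r2, r1, #19 → r2=5^19=22
NEG r2 → r2=-(22)=-22
AND r2, r1, #15 → r2=5&15=5
SUB r2, r2, r1 → r2=5-5=0
STR r1, [44] → M[44]=5
halt.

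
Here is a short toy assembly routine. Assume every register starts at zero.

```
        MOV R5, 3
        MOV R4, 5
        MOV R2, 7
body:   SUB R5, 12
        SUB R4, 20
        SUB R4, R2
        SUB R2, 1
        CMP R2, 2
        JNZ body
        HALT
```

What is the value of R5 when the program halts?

-57

R5=3
R4=5
R2=7
R5=3-12=-9
R4=5-20=-15
R4=(-15)-7=-22
R2=7-1=6
CMP R2, 2  (cmp 6,2)
JNZ body: taken
R5=(-9)-12=-21
R4=(-22)-20=-42
R4=(-42)-6=-48
R2=6-1=5
CMP R2, 2  (cmp 5,2)
JNZ body: taken
R5=(-21)-12=-33
R4=(-48)-20=-68
R4=(-68)-5=-73
R2=5-1=4
CMP R2, 2  (cmp 4,2)
JNZ body: taken
R5=(-33)-12=-45
R4=(-73)-20=-93
R4=(-93)-4=-97
R2=4-1=3
CMP R2, 2  (cmp 3,2)
JNZ body: taken
R5=(-45)-12=-57
R4=(-97)-20=-117
R4=(-117)-3=-120
R2=3-1=2
CMP R2, 2  (cmp 2,2)
JNZ body: not taken
halt.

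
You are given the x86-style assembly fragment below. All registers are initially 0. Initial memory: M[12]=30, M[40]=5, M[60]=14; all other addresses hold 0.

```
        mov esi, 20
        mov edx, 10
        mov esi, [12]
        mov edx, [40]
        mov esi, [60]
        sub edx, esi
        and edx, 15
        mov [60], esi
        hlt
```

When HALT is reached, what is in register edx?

7

after mov esi, 20: esi=20
after mov edx, 10: edx=10
after mov esi, [12]: esi=M[12]=30
after mov edx, [40]: edx=M[40]=5
after mov esi, [60]: esi=M[60]=14
after sub edx, esi: edx=5-14=-9
after and edx, 15: edx=(-9)&15=7
mov [60], esi → M[60]=14
halt.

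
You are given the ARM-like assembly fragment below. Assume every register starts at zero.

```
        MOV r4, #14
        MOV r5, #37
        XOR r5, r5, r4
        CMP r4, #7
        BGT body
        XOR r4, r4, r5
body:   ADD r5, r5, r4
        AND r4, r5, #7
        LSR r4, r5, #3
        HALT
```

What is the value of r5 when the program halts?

after MOV r4, #14: r4=14
after MOV r5, #37: r5=37
after XOR r5, r5, r4: r5=37^14=43
CMP r4, #7  (cmp 14,7)
BGT body: taken
after ADD r5, r5, r4: r5=43+14=57
after AND r4, r5, #7: r4=57&7=1
after LSR r4, r5, #3: r4=57>>3=7
halt.

57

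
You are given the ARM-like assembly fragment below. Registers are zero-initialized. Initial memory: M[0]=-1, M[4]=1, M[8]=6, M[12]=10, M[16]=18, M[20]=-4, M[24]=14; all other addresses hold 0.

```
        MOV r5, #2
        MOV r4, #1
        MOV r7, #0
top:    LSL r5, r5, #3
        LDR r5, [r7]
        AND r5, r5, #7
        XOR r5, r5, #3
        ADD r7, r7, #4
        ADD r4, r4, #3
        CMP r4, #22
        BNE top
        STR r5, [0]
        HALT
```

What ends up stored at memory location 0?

r5=2
r4=1
r7=0
r5=2<<3=16
r5=M[0]=-1
r5=(-1)&7=7
r5=7^3=4
r7=0+4=4
r4=1+3=4
CMP r4, #22  (cmp 4,22)
BNE top: taken
r5=4<<3=32
r5=M[4]=1
r5=1&7=1
r5=1^3=2
r7=4+4=8
r4=4+3=7
CMP r4, #22  (cmp 7,22)
BNE top: taken
r5=2<<3=16
r5=M[8]=6
r5=6&7=6
r5=6^3=5
r7=8+4=12
r4=7+3=10
CMP r4, #22  (cmp 10,22)
BNE top: taken
r5=5<<3=40
r5=M[12]=10
r5=10&7=2
r5=2^3=1
r7=12+4=16
r4=10+3=13
CMP r4, #22  (cmp 13,22)
BNE top: taken
r5=1<<3=8
r5=M[16]=18
r5=18&7=2
r5=2^3=1
r7=16+4=20
r4=13+3=16
CMP r4, #22  (cmp 16,22)
BNE top: taken
r5=1<<3=8
r5=M[20]=-4
r5=(-4)&7=4
r5=4^3=7
r7=20+4=24
r4=16+3=19
CMP r4, #22  (cmp 19,22)
BNE top: taken
r5=7<<3=56
r5=M[24]=14
r5=14&7=6
r5=6^3=5
r7=24+4=28
r4=19+3=22
CMP r4, #22  (cmp 22,22)
BNE top: not taken
STR r5, [0] → M[0]=5
halt.

5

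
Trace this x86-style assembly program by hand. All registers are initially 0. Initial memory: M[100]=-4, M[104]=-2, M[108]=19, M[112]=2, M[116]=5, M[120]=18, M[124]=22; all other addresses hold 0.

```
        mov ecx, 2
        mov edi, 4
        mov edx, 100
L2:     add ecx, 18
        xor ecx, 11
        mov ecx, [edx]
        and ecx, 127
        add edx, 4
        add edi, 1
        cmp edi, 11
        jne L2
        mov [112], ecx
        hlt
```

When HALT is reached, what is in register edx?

128

after mov ecx, 2: ecx=2
after mov edi, 4: edi=4
after mov edx, 100: edx=100
after add ecx, 18: ecx=2+18=20
after xor ecx, 11: ecx=20^11=31
after mov ecx, [edx]: ecx=M[100]=-4
after and ecx, 127: ecx=(-4)&127=124
after add edx, 4: edx=100+4=104
after add edi, 1: edi=4+1=5
cmp edi, 11  (cmp 5,11)
jne L2: taken
after add ecx, 18: ecx=124+18=142
after xor ecx, 11: ecx=142^11=133
after mov ecx, [edx]: ecx=M[104]=-2
after and ecx, 127: ecx=(-2)&127=126
after add edx, 4: edx=104+4=108
after add edi, 1: edi=5+1=6
cmp edi, 11  (cmp 6,11)
jne L2: taken
after add ecx, 18: ecx=126+18=144
after xor ecx, 11: ecx=144^11=155
after mov ecx, [edx]: ecx=M[108]=19
after and ecx, 127: ecx=19&127=19
after add edx, 4: edx=108+4=112
after add edi, 1: edi=6+1=7
cmp edi, 11  (cmp 7,11)
jne L2: taken
after add ecx, 18: ecx=19+18=37
after xor ecx, 11: ecx=37^11=46
after mov ecx, [edx]: ecx=M[112]=2
after and ecx, 127: ecx=2&127=2
after add edx, 4: edx=112+4=116
after add edi, 1: edi=7+1=8
cmp edi, 11  (cmp 8,11)
jne L2: taken
after add ecx, 18: ecx=2+18=20
after xor ecx, 11: ecx=20^11=31
after mov ecx, [edx]: ecx=M[116]=5
after and ecx, 127: ecx=5&127=5
after add edx, 4: edx=116+4=120
after add edi, 1: edi=8+1=9
cmp edi, 11  (cmp 9,11)
jne L2: taken
after add ecx, 18: ecx=5+18=23
after xor ecx, 11: ecx=23^11=28
after mov ecx, [edx]: ecx=M[120]=18
after and ecx, 127: ecx=18&127=18
after add edx, 4: edx=120+4=124
after add edi, 1: edi=9+1=10
cmp edi, 11  (cmp 10,11)
jne L2: taken
after add ecx, 18: ecx=18+18=36
after xor ecx, 11: ecx=36^11=47
after mov ecx, [edx]: ecx=M[124]=22
after and ecx, 127: ecx=22&127=22
after add edx, 4: edx=124+4=128
after add edi, 1: edi=10+1=11
cmp edi, 11  (cmp 11,11)
jne L2: not taken
mov [112], ecx → M[112]=22
halt.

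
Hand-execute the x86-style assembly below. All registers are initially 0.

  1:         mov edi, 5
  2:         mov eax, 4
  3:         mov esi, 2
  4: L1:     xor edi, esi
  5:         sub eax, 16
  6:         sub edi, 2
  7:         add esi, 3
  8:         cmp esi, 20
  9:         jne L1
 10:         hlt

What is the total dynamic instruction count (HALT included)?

mov edi, 5 → edi=5
mov eax, 4 → eax=4
mov esi, 2 → esi=2
xor edi, esi → edi=5^2=7
sub eax, 16 → eax=4-16=-12
sub edi, 2 → edi=7-2=5
add esi, 3 → esi=2+3=5
cmp esi, 20  (cmp 5,20)
jne L1: taken
xor edi, esi → edi=5^5=0
sub eax, 16 → eax=(-12)-16=-28
sub edi, 2 → edi=0-2=-2
add esi, 3 → esi=5+3=8
cmp esi, 20  (cmp 8,20)
jne L1: taken
xor edi, esi → edi=(-2)^8=-10
sub eax, 16 → eax=(-28)-16=-44
sub edi, 2 → edi=(-10)-2=-12
add esi, 3 → esi=8+3=11
cmp esi, 20  (cmp 11,20)
jne L1: taken
xor edi, esi → edi=(-12)^11=-1
sub eax, 16 → eax=(-44)-16=-60
sub edi, 2 → edi=(-1)-2=-3
add esi, 3 → esi=11+3=14
cmp esi, 20  (cmp 14,20)
jne L1: taken
xor edi, esi → edi=(-3)^14=-13
sub eax, 16 → eax=(-60)-16=-76
sub edi, 2 → edi=(-13)-2=-15
add esi, 3 → esi=14+3=17
cmp esi, 20  (cmp 17,20)
jne L1: taken
xor edi, esi → edi=(-15)^17=-32
sub eax, 16 → eax=(-76)-16=-92
sub edi, 2 → edi=(-32)-2=-34
add esi, 3 → esi=17+3=20
cmp esi, 20  (cmp 20,20)
jne L1: not taken
halt.
Total executed instructions: 40.

40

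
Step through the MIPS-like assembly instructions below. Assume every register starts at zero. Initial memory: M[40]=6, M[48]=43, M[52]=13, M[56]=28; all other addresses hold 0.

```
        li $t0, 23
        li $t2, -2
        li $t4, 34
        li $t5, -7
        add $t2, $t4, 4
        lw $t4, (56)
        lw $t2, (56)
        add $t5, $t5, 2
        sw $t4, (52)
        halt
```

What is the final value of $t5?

-5

li $t0, 23 → $t0=23
li $t2, -2 → $t2=-2
li $t4, 34 → $t4=34
li $t5, -7 → $t5=-7
add $t2, $t4, 4 → $t2=34+4=38
lw $t4, (56) → $t4=M[56]=28
lw $t2, (56) → $t2=M[56]=28
add $t5, $t5, 2 → $t5=(-7)+2=-5
sw $t4, (52) → M[52]=28
halt.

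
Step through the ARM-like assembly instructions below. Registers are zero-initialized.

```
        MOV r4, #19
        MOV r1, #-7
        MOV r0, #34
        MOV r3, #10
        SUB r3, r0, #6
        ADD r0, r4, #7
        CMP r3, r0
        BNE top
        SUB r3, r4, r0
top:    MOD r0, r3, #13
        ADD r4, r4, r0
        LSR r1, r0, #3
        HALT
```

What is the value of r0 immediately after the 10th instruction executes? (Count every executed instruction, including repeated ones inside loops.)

2

MOV r4, #19 → r4=19
MOV r1, #-7 → r1=-7
MOV r0, #34 → r0=34
MOV r3, #10 → r3=10
SUB r3, r0, #6 → r3=34-6=28
ADD r0, r4, #7 → r0=19+7=26
CMP r3, r0  (cmp 28,26)
BNE top: taken
MOD r0, r3, #13 → r0=28%13=2
ADD r4, r4, r0 → r4=19+2=21
After step 10: r0 = 2.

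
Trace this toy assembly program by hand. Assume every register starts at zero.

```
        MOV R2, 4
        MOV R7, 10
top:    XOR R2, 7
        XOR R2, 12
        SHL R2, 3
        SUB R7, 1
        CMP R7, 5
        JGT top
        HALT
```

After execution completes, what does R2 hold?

R2=4
R7=10
R2=4^7=3
R2=3^12=15
R2=15<<3=120
R7=10-1=9
CMP R7, 5  (cmp 9,5)
JGT top: taken
R2=120^7=127
R2=127^12=115
R2=115<<3=920
R7=9-1=8
CMP R7, 5  (cmp 8,5)
JGT top: taken
R2=920^7=927
R2=927^12=915
R2=915<<3=7320
R7=8-1=7
CMP R7, 5  (cmp 7,5)
JGT top: taken
R2=7320^7=7327
R2=7327^12=7315
R2=7315<<3=58520
R7=7-1=6
CMP R7, 5  (cmp 6,5)
JGT top: taken
R2=58520^7=58527
R2=58527^12=58515
R2=58515<<3=468120
R7=6-1=5
CMP R7, 5  (cmp 5,5)
JGT top: not taken
halt.

468120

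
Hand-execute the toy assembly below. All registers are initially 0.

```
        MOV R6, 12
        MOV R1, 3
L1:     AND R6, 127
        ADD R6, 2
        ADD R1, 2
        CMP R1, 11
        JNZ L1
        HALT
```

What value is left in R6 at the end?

after MOV R6, 12: R6=12
after MOV R1, 3: R1=3
after AND R6, 127: R6=12&127=12
after ADD R6, 2: R6=12+2=14
after ADD R1, 2: R1=3+2=5
CMP R1, 11  (cmp 5,11)
JNZ L1: taken
after AND R6, 127: R6=14&127=14
after ADD R6, 2: R6=14+2=16
after ADD R1, 2: R1=5+2=7
CMP R1, 11  (cmp 7,11)
JNZ L1: taken
after AND R6, 127: R6=16&127=16
after ADD R6, 2: R6=16+2=18
after ADD R1, 2: R1=7+2=9
CMP R1, 11  (cmp 9,11)
JNZ L1: taken
after AND R6, 127: R6=18&127=18
after ADD R6, 2: R6=18+2=20
after ADD R1, 2: R1=9+2=11
CMP R1, 11  (cmp 11,11)
JNZ L1: not taken
halt.

20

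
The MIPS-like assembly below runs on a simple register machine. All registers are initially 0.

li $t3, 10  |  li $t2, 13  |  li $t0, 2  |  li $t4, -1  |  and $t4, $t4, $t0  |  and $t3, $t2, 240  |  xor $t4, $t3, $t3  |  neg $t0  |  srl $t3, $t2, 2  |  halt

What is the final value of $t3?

$t3=10
$t2=13
$t0=2
$t4=-1
$t4=(-1)&2=2
$t3=13&240=0
$t4=0^0=0
$t0=-(2)=-2
$t3=13>>2=3
halt.

3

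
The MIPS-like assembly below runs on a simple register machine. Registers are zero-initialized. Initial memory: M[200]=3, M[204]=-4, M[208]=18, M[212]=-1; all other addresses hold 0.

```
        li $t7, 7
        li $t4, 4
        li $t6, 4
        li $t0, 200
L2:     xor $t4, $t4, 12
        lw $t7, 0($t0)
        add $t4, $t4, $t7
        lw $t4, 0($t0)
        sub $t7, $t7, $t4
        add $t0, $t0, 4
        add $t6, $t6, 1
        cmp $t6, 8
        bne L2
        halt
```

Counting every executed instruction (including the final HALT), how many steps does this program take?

after li $t7, 7: $t7=7
after li $t4, 4: $t4=4
after li $t6, 4: $t6=4
after li $t0, 200: $t0=200
after xor $t4, $t4, 12: $t4=4^12=8
after lw $t7, 0($t0): $t7=M[200]=3
after add $t4, $t4, $t7: $t4=8+3=11
after lw $t4, 0($t0): $t4=M[200]=3
after sub $t7, $t7, $t4: $t7=3-3=0
after add $t0, $t0, 4: $t0=200+4=204
after add $t6, $t6, 1: $t6=4+1=5
cmp $t6, 8  (cmp 5,8)
bne L2: taken
after xor $t4, $t4, 12: $t4=3^12=15
after lw $t7, 0($t0): $t7=M[204]=-4
after add $t4, $t4, $t7: $t4=15+(-4)=11
after lw $t4, 0($t0): $t4=M[204]=-4
after sub $t7, $t7, $t4: $t7=(-4)-(-4)=0
after add $t0, $t0, 4: $t0=204+4=208
after add $t6, $t6, 1: $t6=5+1=6
cmp $t6, 8  (cmp 6,8)
bne L2: taken
after xor $t4, $t4, 12: $t4=(-4)^12=-16
after lw $t7, 0($t0): $t7=M[208]=18
after add $t4, $t4, $t7: $t4=(-16)+18=2
after lw $t4, 0($t0): $t4=M[208]=18
after sub $t7, $t7, $t4: $t7=18-18=0
after add $t0, $t0, 4: $t0=208+4=212
after add $t6, $t6, 1: $t6=6+1=7
cmp $t6, 8  (cmp 7,8)
bne L2: taken
after xor $t4, $t4, 12: $t4=18^12=30
after lw $t7, 0($t0): $t7=M[212]=-1
after add $t4, $t4, $t7: $t4=30+(-1)=29
after lw $t4, 0($t0): $t4=M[212]=-1
after sub $t7, $t7, $t4: $t7=(-1)-(-1)=0
after add $t0, $t0, 4: $t0=212+4=216
after add $t6, $t6, 1: $t6=7+1=8
cmp $t6, 8  (cmp 8,8)
bne L2: not taken
halt.
Total executed instructions: 41.

41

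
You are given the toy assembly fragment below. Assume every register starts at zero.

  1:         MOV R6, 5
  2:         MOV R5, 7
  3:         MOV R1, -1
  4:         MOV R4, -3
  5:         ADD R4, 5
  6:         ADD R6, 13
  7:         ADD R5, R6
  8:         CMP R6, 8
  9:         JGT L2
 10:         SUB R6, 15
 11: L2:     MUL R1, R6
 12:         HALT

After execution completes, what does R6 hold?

18

MOV R6, 5 → R6=5
MOV R5, 7 → R5=7
MOV R1, -1 → R1=-1
MOV R4, -3 → R4=-3
ADD R4, 5 → R4=(-3)+5=2
ADD R6, 13 → R6=5+13=18
ADD R5, R6 → R5=7+18=25
CMP R6, 8  (cmp 18,8)
JGT L2: taken
MUL R1, R6 → R1=(-1)*18=-18
halt.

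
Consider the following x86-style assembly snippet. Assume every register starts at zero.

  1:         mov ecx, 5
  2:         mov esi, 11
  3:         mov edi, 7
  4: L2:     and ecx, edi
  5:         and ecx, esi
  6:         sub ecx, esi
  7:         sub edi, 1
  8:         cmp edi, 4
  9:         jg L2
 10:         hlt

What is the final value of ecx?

-10

after mov ecx, 5: ecx=5
after mov esi, 11: esi=11
after mov edi, 7: edi=7
after and ecx, edi: ecx=5&7=5
after and ecx, esi: ecx=5&11=1
after sub ecx, esi: ecx=1-11=-10
after sub edi, 1: edi=7-1=6
cmp edi, 4  (cmp 6,4)
jg L2: taken
after and ecx, edi: ecx=(-10)&6=6
after and ecx, esi: ecx=6&11=2
after sub ecx, esi: ecx=2-11=-9
after sub edi, 1: edi=6-1=5
cmp edi, 4  (cmp 5,4)
jg L2: taken
after and ecx, edi: ecx=(-9)&5=5
after and ecx, esi: ecx=5&11=1
after sub ecx, esi: ecx=1-11=-10
after sub edi, 1: edi=5-1=4
cmp edi, 4  (cmp 4,4)
jg L2: not taken
halt.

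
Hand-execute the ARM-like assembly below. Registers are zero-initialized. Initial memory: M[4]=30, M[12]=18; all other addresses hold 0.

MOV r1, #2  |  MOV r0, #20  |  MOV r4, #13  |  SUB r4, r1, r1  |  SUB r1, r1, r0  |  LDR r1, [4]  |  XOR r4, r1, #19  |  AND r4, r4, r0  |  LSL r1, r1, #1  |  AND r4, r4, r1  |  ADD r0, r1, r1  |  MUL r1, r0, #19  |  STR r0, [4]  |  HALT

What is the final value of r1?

2280

MOV r1, #2 → r1=2
MOV r0, #20 → r0=20
MOV r4, #13 → r4=13
SUB r4, r1, r1 → r4=2-2=0
SUB r1, r1, r0 → r1=2-20=-18
LDR r1, [4] → r1=M[4]=30
XOR r4, r1, #19 → r4=30^19=13
AND r4, r4, r0 → r4=13&20=4
LSL r1, r1, #1 → r1=30<<1=60
AND r4, r4, r1 → r4=4&60=4
ADD r0, r1, r1 → r0=60+60=120
MUL r1, r0, #19 → r1=120*19=2280
STR r0, [4] → M[4]=120
halt.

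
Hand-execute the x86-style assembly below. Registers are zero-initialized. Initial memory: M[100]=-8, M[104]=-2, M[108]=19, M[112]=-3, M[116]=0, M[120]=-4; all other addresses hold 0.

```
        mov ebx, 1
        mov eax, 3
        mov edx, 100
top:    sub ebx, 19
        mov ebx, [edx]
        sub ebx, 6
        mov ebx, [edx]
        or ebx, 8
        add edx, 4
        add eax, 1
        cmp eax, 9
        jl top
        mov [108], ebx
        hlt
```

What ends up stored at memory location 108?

mov ebx, 1 → ebx=1
mov eax, 3 → eax=3
mov edx, 100 → edx=100
sub ebx, 19 → ebx=1-19=-18
mov ebx, [edx] → ebx=M[100]=-8
sub ebx, 6 → ebx=(-8)-6=-14
mov ebx, [edx] → ebx=M[100]=-8
or ebx, 8 → ebx=(-8)|8=-8
add edx, 4 → edx=100+4=104
add eax, 1 → eax=3+1=4
cmp eax, 9  (cmp 4,9)
jl top: taken
sub ebx, 19 → ebx=(-8)-19=-27
mov ebx, [edx] → ebx=M[104]=-2
sub ebx, 6 → ebx=(-2)-6=-8
mov ebx, [edx] → ebx=M[104]=-2
or ebx, 8 → ebx=(-2)|8=-2
add edx, 4 → edx=104+4=108
add eax, 1 → eax=4+1=5
cmp eax, 9  (cmp 5,9)
jl top: taken
sub ebx, 19 → ebx=(-2)-19=-21
mov ebx, [edx] → ebx=M[108]=19
sub ebx, 6 → ebx=19-6=13
mov ebx, [edx] → ebx=M[108]=19
or ebx, 8 → ebx=19|8=27
add edx, 4 → edx=108+4=112
add eax, 1 → eax=5+1=6
cmp eax, 9  (cmp 6,9)
jl top: taken
sub ebx, 19 → ebx=27-19=8
mov ebx, [edx] → ebx=M[112]=-3
sub ebx, 6 → ebx=(-3)-6=-9
mov ebx, [edx] → ebx=M[112]=-3
or ebx, 8 → ebx=(-3)|8=-3
add edx, 4 → edx=112+4=116
add eax, 1 → eax=6+1=7
cmp eax, 9  (cmp 7,9)
jl top: taken
sub ebx, 19 → ebx=(-3)-19=-22
mov ebx, [edx] → ebx=M[116]=0
sub ebx, 6 → ebx=0-6=-6
mov ebx, [edx] → ebx=M[116]=0
or ebx, 8 → ebx=0|8=8
add edx, 4 → edx=116+4=120
add eax, 1 → eax=7+1=8
cmp eax, 9  (cmp 8,9)
jl top: taken
sub ebx, 19 → ebx=8-19=-11
mov ebx, [edx] → ebx=M[120]=-4
sub ebx, 6 → ebx=(-4)-6=-10
mov ebx, [edx] → ebx=M[120]=-4
or ebx, 8 → ebx=(-4)|8=-4
add edx, 4 → edx=120+4=124
add eax, 1 → eax=8+1=9
cmp eax, 9  (cmp 9,9)
jl top: not taken
mov [108], ebx → M[108]=-4
halt.

-4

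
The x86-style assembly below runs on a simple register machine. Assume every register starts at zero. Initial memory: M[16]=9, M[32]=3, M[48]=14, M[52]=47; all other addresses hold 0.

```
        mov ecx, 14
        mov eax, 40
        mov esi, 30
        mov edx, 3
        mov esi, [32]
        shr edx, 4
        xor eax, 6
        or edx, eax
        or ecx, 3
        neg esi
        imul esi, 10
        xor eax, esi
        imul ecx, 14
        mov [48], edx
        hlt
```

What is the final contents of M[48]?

after mov ecx, 14: ecx=14
after mov eax, 40: eax=40
after mov esi, 30: esi=30
after mov edx, 3: edx=3
after mov esi, [32]: esi=M[32]=3
after shr edx, 4: edx=3>>4=0
after xor eax, 6: eax=40^6=46
after or edx, eax: edx=0|46=46
after or ecx, 3: ecx=14|3=15
after neg esi: esi=-(3)=-3
after imul esi, 10: esi=(-3)*10=-30
after xor eax, esi: eax=46^(-30)=-52
after imul ecx, 14: ecx=15*14=210
mov [48], edx → M[48]=46
halt.

46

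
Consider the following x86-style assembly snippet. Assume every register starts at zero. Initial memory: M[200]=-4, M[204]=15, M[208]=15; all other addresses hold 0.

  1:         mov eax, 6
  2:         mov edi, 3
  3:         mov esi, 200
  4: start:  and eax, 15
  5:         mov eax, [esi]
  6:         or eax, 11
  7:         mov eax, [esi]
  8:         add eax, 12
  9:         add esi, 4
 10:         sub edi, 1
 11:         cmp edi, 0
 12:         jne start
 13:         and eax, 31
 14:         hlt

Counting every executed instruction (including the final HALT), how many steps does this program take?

after mov eax, 6: eax=6
after mov edi, 3: edi=3
after mov esi, 200: esi=200
after and eax, 15: eax=6&15=6
after mov eax, [esi]: eax=M[200]=-4
after or eax, 11: eax=(-4)|11=-1
after mov eax, [esi]: eax=M[200]=-4
after add eax, 12: eax=(-4)+12=8
after add esi, 4: esi=200+4=204
after sub edi, 1: edi=3-1=2
cmp edi, 0  (cmp 2,0)
jne start: taken
after and eax, 15: eax=8&15=8
after mov eax, [esi]: eax=M[204]=15
after or eax, 11: eax=15|11=15
after mov eax, [esi]: eax=M[204]=15
after add eax, 12: eax=15+12=27
after add esi, 4: esi=204+4=208
after sub edi, 1: edi=2-1=1
cmp edi, 0  (cmp 1,0)
jne start: taken
after and eax, 15: eax=27&15=11
after mov eax, [esi]: eax=M[208]=15
after or eax, 11: eax=15|11=15
after mov eax, [esi]: eax=M[208]=15
after add eax, 12: eax=15+12=27
after add esi, 4: esi=208+4=212
after sub edi, 1: edi=1-1=0
cmp edi, 0  (cmp 0,0)
jne start: not taken
after and eax, 31: eax=27&31=27
halt.
Total executed instructions: 32.

32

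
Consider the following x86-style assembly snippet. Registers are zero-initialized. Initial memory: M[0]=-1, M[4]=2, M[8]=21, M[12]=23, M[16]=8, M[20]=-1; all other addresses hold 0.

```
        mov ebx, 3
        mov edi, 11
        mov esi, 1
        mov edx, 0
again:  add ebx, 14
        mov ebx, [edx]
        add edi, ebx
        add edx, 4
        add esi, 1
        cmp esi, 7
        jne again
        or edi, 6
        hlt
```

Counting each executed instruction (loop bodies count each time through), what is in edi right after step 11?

after mov ebx, 3: ebx=3
after mov edi, 11: edi=11
after mov esi, 1: esi=1
after mov edx, 0: edx=0
after add ebx, 14: ebx=3+14=17
after mov ebx, [edx]: ebx=M[0]=-1
after add edi, ebx: edi=11+(-1)=10
after add edx, 4: edx=0+4=4
after add esi, 1: esi=1+1=2
cmp esi, 7  (cmp 2,7)
jne again: taken
After step 11: edi = 10.

10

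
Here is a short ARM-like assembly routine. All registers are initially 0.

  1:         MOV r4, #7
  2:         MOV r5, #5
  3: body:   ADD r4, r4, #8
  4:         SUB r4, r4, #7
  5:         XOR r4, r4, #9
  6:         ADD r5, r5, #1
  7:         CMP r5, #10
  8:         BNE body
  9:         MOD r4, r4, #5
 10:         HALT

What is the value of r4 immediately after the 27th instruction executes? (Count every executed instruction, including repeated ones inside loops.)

after MOV r4, #7: r4=7
after MOV r5, #5: r5=5
after ADD r4, r4, #8: r4=7+8=15
after SUB r4, r4, #7: r4=15-7=8
after XOR r4, r4, #9: r4=8^9=1
after ADD r5, r5, #1: r5=5+1=6
CMP r5, #10  (cmp 6,10)
BNE body: taken
after ADD r4, r4, #8: r4=1+8=9
after SUB r4, r4, #7: r4=9-7=2
after XOR r4, r4, #9: r4=2^9=11
after ADD r5, r5, #1: r5=6+1=7
CMP r5, #10  (cmp 7,10)
BNE body: taken
after ADD r4, r4, #8: r4=11+8=19
after SUB r4, r4, #7: r4=19-7=12
after XOR r4, r4, #9: r4=12^9=5
after ADD r5, r5, #1: r5=7+1=8
CMP r5, #10  (cmp 8,10)
BNE body: taken
after ADD r4, r4, #8: r4=5+8=13
after SUB r4, r4, #7: r4=13-7=6
after XOR r4, r4, #9: r4=6^9=15
after ADD r5, r5, #1: r5=8+1=9
CMP r5, #10  (cmp 9,10)
BNE body: taken
after ADD r4, r4, #8: r4=15+8=23
After step 27: r4 = 23.

23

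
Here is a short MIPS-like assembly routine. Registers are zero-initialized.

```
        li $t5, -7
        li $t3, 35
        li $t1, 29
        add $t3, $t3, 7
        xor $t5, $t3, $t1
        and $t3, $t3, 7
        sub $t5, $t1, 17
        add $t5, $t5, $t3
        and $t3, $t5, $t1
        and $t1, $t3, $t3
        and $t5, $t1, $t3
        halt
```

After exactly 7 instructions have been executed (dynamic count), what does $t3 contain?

$t5=-7
$t3=35
$t1=29
$t3=35+7=42
$t5=42^29=55
$t3=42&7=2
$t5=29-17=12
After step 7: $t3 = 2.

2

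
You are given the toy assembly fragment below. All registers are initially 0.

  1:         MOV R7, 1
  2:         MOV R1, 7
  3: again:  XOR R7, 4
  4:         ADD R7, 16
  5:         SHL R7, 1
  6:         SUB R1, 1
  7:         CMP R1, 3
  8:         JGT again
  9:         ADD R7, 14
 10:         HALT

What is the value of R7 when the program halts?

598

MOV R7, 1 → R7=1
MOV R1, 7 → R1=7
XOR R7, 4 → R7=1^4=5
ADD R7, 16 → R7=5+16=21
SHL R7, 1 → R7=21<<1=42
SUB R1, 1 → R1=7-1=6
CMP R1, 3  (cmp 6,3)
JGT again: taken
XOR R7, 4 → R7=42^4=46
ADD R7, 16 → R7=46+16=62
SHL R7, 1 → R7=62<<1=124
SUB R1, 1 → R1=6-1=5
CMP R1, 3  (cmp 5,3)
JGT again: taken
XOR R7, 4 → R7=124^4=120
ADD R7, 16 → R7=120+16=136
SHL R7, 1 → R7=136<<1=272
SUB R1, 1 → R1=5-1=4
CMP R1, 3  (cmp 4,3)
JGT again: taken
XOR R7, 4 → R7=272^4=276
ADD R7, 16 → R7=276+16=292
SHL R7, 1 → R7=292<<1=584
SUB R1, 1 → R1=4-1=3
CMP R1, 3  (cmp 3,3)
JGT again: not taken
ADD R7, 14 → R7=584+14=598
halt.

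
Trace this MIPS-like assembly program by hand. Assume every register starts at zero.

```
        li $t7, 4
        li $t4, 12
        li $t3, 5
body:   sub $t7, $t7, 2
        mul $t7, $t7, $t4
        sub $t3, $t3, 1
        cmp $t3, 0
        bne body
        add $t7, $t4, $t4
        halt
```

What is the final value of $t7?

li $t7, 4 → $t7=4
li $t4, 12 → $t4=12
li $t3, 5 → $t3=5
sub $t7, $t7, 2 → $t7=4-2=2
mul $t7, $t7, $t4 → $t7=2*12=24
sub $t3, $t3, 1 → $t3=5-1=4
cmp $t3, 0  (cmp 4,0)
bne body: taken
sub $t7, $t7, 2 → $t7=24-2=22
mul $t7, $t7, $t4 → $t7=22*12=264
sub $t3, $t3, 1 → $t3=4-1=3
cmp $t3, 0  (cmp 3,0)
bne body: taken
sub $t7, $t7, 2 → $t7=264-2=262
mul $t7, $t7, $t4 → $t7=262*12=3144
sub $t3, $t3, 1 → $t3=3-1=2
cmp $t3, 0  (cmp 2,0)
bne body: taken
sub $t7, $t7, 2 → $t7=3144-2=3142
mul $t7, $t7, $t4 → $t7=3142*12=37704
sub $t3, $t3, 1 → $t3=2-1=1
cmp $t3, 0  (cmp 1,0)
bne body: taken
sub $t7, $t7, 2 → $t7=37704-2=37702
mul $t7, $t7, $t4 → $t7=37702*12=452424
sub $t3, $t3, 1 → $t3=1-1=0
cmp $t3, 0  (cmp 0,0)
bne body: not taken
add $t7, $t4, $t4 → $t7=12+12=24
halt.

24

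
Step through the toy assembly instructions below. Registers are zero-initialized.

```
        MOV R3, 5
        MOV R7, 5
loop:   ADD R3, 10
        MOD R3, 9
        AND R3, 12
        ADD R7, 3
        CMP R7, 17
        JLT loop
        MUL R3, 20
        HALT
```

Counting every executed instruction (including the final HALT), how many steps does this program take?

after MOV R3, 5: R3=5
after MOV R7, 5: R7=5
after ADD R3, 10: R3=5+10=15
after MOD R3, 9: R3=15%9=6
after AND R3, 12: R3=6&12=4
after ADD R7, 3: R7=5+3=8
CMP R7, 17  (cmp 8,17)
JLT loop: taken
after ADD R3, 10: R3=4+10=14
after MOD R3, 9: R3=14%9=5
after AND R3, 12: R3=5&12=4
after ADD R7, 3: R7=8+3=11
CMP R7, 17  (cmp 11,17)
JLT loop: taken
after ADD R3, 10: R3=4+10=14
after MOD R3, 9: R3=14%9=5
after AND R3, 12: R3=5&12=4
after ADD R7, 3: R7=11+3=14
CMP R7, 17  (cmp 14,17)
JLT loop: taken
after ADD R3, 10: R3=4+10=14
after MOD R3, 9: R3=14%9=5
after AND R3, 12: R3=5&12=4
after ADD R7, 3: R7=14+3=17
CMP R7, 17  (cmp 17,17)
JLT loop: not taken
after MUL R3, 20: R3=4*20=80
halt.
Total executed instructions: 28.

28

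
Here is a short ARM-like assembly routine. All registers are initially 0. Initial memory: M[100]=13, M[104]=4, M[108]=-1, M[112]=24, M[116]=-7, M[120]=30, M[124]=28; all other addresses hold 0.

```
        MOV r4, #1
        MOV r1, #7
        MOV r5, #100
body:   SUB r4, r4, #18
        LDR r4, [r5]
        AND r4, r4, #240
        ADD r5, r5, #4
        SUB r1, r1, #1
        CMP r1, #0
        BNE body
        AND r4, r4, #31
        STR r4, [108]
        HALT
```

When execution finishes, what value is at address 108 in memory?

r4=1
r1=7
r5=100
r4=1-18=-17
r4=M[100]=13
r4=13&240=0
r5=100+4=104
r1=7-1=6
CMP r1, #0  (cmp 6,0)
BNE body: taken
r4=0-18=-18
r4=M[104]=4
r4=4&240=0
r5=104+4=108
r1=6-1=5
CMP r1, #0  (cmp 5,0)
BNE body: taken
r4=0-18=-18
r4=M[108]=-1
r4=(-1)&240=240
r5=108+4=112
r1=5-1=4
CMP r1, #0  (cmp 4,0)
BNE body: taken
r4=240-18=222
r4=M[112]=24
r4=24&240=16
r5=112+4=116
r1=4-1=3
CMP r1, #0  (cmp 3,0)
BNE body: taken
r4=16-18=-2
r4=M[116]=-7
r4=(-7)&240=240
r5=116+4=120
r1=3-1=2
CMP r1, #0  (cmp 2,0)
BNE body: taken
r4=240-18=222
r4=M[120]=30
r4=30&240=16
r5=120+4=124
r1=2-1=1
CMP r1, #0  (cmp 1,0)
BNE body: taken
r4=16-18=-2
r4=M[124]=28
r4=28&240=16
r5=124+4=128
r1=1-1=0
CMP r1, #0  (cmp 0,0)
BNE body: not taken
r4=16&31=16
STR r4, [108] → M[108]=16
halt.

16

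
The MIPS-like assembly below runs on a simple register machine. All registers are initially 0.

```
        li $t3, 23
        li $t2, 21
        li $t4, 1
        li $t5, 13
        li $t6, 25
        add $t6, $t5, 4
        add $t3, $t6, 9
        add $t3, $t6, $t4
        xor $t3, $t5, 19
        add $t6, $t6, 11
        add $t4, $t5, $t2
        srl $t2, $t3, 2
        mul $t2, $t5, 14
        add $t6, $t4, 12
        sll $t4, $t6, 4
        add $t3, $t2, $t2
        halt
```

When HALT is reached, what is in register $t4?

after li $t3, 23: $t3=23
after li $t2, 21: $t2=21
after li $t4, 1: $t4=1
after li $t5, 13: $t5=13
after li $t6, 25: $t6=25
after add $t6, $t5, 4: $t6=13+4=17
after add $t3, $t6, 9: $t3=17+9=26
after add $t3, $t6, $t4: $t3=17+1=18
after xor $t3, $t5, 19: $t3=13^19=30
after add $t6, $t6, 11: $t6=17+11=28
after add $t4, $t5, $t2: $t4=13+21=34
after srl $t2, $t3, 2: $t2=30>>2=7
after mul $t2, $t5, 14: $t2=13*14=182
after add $t6, $t4, 12: $t6=34+12=46
after sll $t4, $t6, 4: $t4=46<<4=736
after add $t3, $t2, $t2: $t3=182+182=364
halt.

736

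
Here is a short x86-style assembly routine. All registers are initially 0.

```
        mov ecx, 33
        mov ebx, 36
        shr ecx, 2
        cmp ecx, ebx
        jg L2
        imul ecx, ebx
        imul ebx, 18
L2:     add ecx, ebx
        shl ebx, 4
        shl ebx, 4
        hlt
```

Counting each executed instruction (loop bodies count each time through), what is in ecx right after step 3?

8

after mov ecx, 33: ecx=33
after mov ebx, 36: ebx=36
after shr ecx, 2: ecx=33>>2=8
After step 3: ecx = 8.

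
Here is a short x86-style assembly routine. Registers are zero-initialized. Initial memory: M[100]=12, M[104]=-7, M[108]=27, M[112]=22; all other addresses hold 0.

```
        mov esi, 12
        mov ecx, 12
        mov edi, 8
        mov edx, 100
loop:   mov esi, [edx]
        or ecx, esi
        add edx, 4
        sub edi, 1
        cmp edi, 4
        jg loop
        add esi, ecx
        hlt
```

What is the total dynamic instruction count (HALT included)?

30

after mov esi, 12: esi=12
after mov ecx, 12: ecx=12
after mov edi, 8: edi=8
after mov edx, 100: edx=100
after mov esi, [edx]: esi=M[100]=12
after or ecx, esi: ecx=12|12=12
after add edx, 4: edx=100+4=104
after sub edi, 1: edi=8-1=7
cmp edi, 4  (cmp 7,4)
jg loop: taken
after mov esi, [edx]: esi=M[104]=-7
after or ecx, esi: ecx=12|(-7)=-3
after add edx, 4: edx=104+4=108
after sub edi, 1: edi=7-1=6
cmp edi, 4  (cmp 6,4)
jg loop: taken
after mov esi, [edx]: esi=M[108]=27
after or ecx, esi: ecx=(-3)|27=-1
after add edx, 4: edx=108+4=112
after sub edi, 1: edi=6-1=5
cmp edi, 4  (cmp 5,4)
jg loop: taken
after mov esi, [edx]: esi=M[112]=22
after or ecx, esi: ecx=(-1)|22=-1
after add edx, 4: edx=112+4=116
after sub edi, 1: edi=5-1=4
cmp edi, 4  (cmp 4,4)
jg loop: not taken
after add esi, ecx: esi=22+(-1)=21
halt.
Total executed instructions: 30.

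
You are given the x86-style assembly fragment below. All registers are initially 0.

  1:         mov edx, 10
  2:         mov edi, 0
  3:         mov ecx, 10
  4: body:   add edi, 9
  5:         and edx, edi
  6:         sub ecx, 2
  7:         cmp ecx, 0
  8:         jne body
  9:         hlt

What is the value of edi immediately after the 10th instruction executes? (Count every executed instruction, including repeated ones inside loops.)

mov edx, 10 → edx=10
mov edi, 0 → edi=0
mov ecx, 10 → ecx=10
add edi, 9 → edi=0+9=9
and edx, edi → edx=10&9=8
sub ecx, 2 → ecx=10-2=8
cmp ecx, 0  (cmp 8,0)
jne body: taken
add edi, 9 → edi=9+9=18
and edx, edi → edx=8&18=0
After step 10: edi = 18.

18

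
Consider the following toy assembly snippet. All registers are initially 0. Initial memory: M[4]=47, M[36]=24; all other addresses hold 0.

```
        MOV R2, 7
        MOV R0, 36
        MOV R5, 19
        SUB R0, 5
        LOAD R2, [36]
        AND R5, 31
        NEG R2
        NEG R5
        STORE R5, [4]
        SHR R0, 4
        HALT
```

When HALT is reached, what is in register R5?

-19

after MOV R2, 7: R2=7
after MOV R0, 36: R0=36
after MOV R5, 19: R5=19
after SUB R0, 5: R0=36-5=31
after LOAD R2, [36]: R2=M[36]=24
after AND R5, 31: R5=19&31=19
after NEG R2: R2=-(24)=-24
after NEG R5: R5=-(19)=-19
STORE R5, [4] → M[4]=-19
after SHR R0, 4: R0=31>>4=1
halt.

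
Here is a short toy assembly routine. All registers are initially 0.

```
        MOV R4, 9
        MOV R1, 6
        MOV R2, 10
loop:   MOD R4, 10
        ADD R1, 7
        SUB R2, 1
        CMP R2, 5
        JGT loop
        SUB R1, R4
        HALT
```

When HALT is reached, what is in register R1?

R4=9
R1=6
R2=10
R4=9%10=9
R1=6+7=13
R2=10-1=9
CMP R2, 5  (cmp 9,5)
JGT loop: taken
R4=9%10=9
R1=13+7=20
R2=9-1=8
CMP R2, 5  (cmp 8,5)
JGT loop: taken
R4=9%10=9
R1=20+7=27
R2=8-1=7
CMP R2, 5  (cmp 7,5)
JGT loop: taken
R4=9%10=9
R1=27+7=34
R2=7-1=6
CMP R2, 5  (cmp 6,5)
JGT loop: taken
R4=9%10=9
R1=34+7=41
R2=6-1=5
CMP R2, 5  (cmp 5,5)
JGT loop: not taken
R1=41-9=32
halt.

32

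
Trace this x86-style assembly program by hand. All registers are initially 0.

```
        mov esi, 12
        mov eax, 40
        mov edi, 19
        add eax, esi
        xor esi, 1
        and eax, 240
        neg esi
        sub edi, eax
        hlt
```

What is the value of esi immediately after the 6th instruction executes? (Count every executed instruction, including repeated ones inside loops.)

after mov esi, 12: esi=12
after mov eax, 40: eax=40
after mov edi, 19: edi=19
after add eax, esi: eax=40+12=52
after xor esi, 1: esi=12^1=13
after and eax, 240: eax=52&240=48
After step 6: esi = 13.

13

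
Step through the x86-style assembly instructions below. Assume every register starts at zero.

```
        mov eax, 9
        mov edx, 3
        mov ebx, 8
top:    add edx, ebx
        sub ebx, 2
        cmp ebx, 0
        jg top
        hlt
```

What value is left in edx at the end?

eax=9
edx=3
ebx=8
edx=3+8=11
ebx=8-2=6
cmp ebx, 0  (cmp 6,0)
jg top: taken
edx=11+6=17
ebx=6-2=4
cmp ebx, 0  (cmp 4,0)
jg top: taken
edx=17+4=21
ebx=4-2=2
cmp ebx, 0  (cmp 2,0)
jg top: taken
edx=21+2=23
ebx=2-2=0
cmp ebx, 0  (cmp 0,0)
jg top: not taken
halt.

23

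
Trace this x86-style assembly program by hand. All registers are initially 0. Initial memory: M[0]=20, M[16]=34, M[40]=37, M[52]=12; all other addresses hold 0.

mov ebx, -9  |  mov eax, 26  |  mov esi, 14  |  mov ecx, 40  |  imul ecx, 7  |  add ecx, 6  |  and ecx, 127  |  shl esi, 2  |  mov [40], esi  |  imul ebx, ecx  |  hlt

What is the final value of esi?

ebx=-9
eax=26
esi=14
ecx=40
ecx=40*7=280
ecx=280+6=286
ecx=286&127=30
esi=14<<2=56
mov [40], esi → M[40]=56
ebx=(-9)*30=-270
halt.

56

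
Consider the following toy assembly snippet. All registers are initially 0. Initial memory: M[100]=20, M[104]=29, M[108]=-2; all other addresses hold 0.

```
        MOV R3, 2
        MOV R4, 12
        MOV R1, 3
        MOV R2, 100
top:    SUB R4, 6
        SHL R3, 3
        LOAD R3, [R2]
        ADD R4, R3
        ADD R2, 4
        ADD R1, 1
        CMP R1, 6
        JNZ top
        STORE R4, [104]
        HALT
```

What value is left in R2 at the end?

112

MOV R3, 2 → R3=2
MOV R4, 12 → R4=12
MOV R1, 3 → R1=3
MOV R2, 100 → R2=100
SUB R4, 6 → R4=12-6=6
SHL R3, 3 → R3=2<<3=16
LOAD R3, [R2] → R3=M[100]=20
ADD R4, R3 → R4=6+20=26
ADD R2, 4 → R2=100+4=104
ADD R1, 1 → R1=3+1=4
CMP R1, 6  (cmp 4,6)
JNZ top: taken
SUB R4, 6 → R4=26-6=20
SHL R3, 3 → R3=20<<3=160
LOAD R3, [R2] → R3=M[104]=29
ADD R4, R3 → R4=20+29=49
ADD R2, 4 → R2=104+4=108
ADD R1, 1 → R1=4+1=5
CMP R1, 6  (cmp 5,6)
JNZ top: taken
SUB R4, 6 → R4=49-6=43
SHL R3, 3 → R3=29<<3=232
LOAD R3, [R2] → R3=M[108]=-2
ADD R4, R3 → R4=43+(-2)=41
ADD R2, 4 → R2=108+4=112
ADD R1, 1 → R1=5+1=6
CMP R1, 6  (cmp 6,6)
JNZ top: not taken
STORE R4, [104] → M[104]=41
halt.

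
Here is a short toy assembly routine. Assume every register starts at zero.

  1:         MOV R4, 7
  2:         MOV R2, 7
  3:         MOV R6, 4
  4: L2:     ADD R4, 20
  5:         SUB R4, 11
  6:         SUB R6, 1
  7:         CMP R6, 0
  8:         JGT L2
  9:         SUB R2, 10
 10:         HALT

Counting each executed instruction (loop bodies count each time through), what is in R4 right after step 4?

R4=7
R2=7
R6=4
R4=7+20=27
After step 4: R4 = 27.

27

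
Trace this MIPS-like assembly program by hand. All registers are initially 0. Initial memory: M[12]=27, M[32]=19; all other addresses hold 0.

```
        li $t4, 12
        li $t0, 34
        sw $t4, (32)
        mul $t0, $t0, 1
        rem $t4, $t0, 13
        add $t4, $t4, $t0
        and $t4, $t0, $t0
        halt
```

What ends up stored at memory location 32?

after li $t4, 12: $t4=12
after li $t0, 34: $t0=34
sw $t4, (32) → M[32]=12
after mul $t0, $t0, 1: $t0=34*1=34
after rem $t4, $t0, 13: $t4=34%13=8
after add $t4, $t4, $t0: $t4=8+34=42
after and $t4, $t0, $t0: $t4=34&34=34
halt.

12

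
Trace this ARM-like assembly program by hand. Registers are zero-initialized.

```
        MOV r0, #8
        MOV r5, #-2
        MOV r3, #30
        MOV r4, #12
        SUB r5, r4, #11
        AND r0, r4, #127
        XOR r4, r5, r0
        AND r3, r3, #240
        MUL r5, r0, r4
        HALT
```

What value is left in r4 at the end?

13

MOV r0, #8 → r0=8
MOV r5, #-2 → r5=-2
MOV r3, #30 → r3=30
MOV r4, #12 → r4=12
SUB r5, r4, #11 → r5=12-11=1
AND r0, r4, #127 → r0=12&127=12
XOR r4, r5, r0 → r4=1^12=13
AND r3, r3, #240 → r3=30&240=16
MUL r5, r0, r4 → r5=12*13=156
halt.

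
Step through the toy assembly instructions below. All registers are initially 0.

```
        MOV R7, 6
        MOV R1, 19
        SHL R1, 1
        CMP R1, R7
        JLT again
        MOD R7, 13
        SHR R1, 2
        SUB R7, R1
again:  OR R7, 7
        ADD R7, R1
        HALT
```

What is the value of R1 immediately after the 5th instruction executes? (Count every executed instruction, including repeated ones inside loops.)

R7=6
R1=19
R1=19<<1=38
CMP R1, R7  (cmp 38,6)
JLT again: not taken
After step 5: R1 = 38.

38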